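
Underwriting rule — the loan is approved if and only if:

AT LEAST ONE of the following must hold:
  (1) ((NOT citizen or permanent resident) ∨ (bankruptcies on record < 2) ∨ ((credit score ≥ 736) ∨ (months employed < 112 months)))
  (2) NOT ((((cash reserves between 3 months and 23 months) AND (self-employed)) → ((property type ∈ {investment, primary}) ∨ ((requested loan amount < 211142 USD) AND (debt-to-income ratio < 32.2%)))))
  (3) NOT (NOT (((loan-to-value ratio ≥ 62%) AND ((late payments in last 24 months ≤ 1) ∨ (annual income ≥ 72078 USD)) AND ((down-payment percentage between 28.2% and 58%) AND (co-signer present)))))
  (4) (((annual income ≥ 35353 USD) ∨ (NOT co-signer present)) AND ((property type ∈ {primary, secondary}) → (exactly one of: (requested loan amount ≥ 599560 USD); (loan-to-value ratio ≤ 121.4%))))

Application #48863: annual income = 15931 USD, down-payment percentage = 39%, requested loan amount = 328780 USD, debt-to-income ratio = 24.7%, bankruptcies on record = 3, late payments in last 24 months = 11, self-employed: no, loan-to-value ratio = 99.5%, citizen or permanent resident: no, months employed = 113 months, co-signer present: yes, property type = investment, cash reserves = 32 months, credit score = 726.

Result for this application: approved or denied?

Approved

Atomic conditions:
  NOT citizen or permanent resident: no → true
  bankruptcies on record < 2: 3 < 2 is false
  credit score ≥ 736: 726 ≥ 736 is false
  months employed < 112 months: 113 < 112 is false
  cash reserves between 3 months and 23 months: 32 in [3, 23] is false
  self-employed: no → false
  property type ∈ {investment, primary}: investment is in the set → true
  requested loan amount < 211142 USD: 328780 < 211142 is false
  debt-to-income ratio < 32.2%: 24.7 < 32.2 is true
  loan-to-value ratio ≥ 62%: 99.5 ≥ 62 is true
  late payments in last 24 months ≤ 1: 11 ≤ 1 is false
  annual income ≥ 72078 USD: 15931 ≥ 72078 is false
  down-payment percentage between 28.2% and 58%: 39 in [28.2, 58] is true
  co-signer present: yes → true
  annual income ≥ 35353 USD: 15931 ≥ 35353 is false
  NOT co-signer present: yes → false
  property type ∈ {primary, secondary}: investment is not in the set → false
  requested loan amount ≥ 599560 USD: 328780 ≥ 599560 is false
  loan-to-value ratio ≤ 121.4%: 99.5 ≤ 121.4 is true
Combine:
[1.3] false OR false = false
[1] true OR false OR false = true
[2.1.1] false AND false = false
[2.1.2.2] false AND true = false
[2.1.2] true OR false = true
[2.1] false → true (antecedent false ⇒ implication holds) = true
[2] NOT true = false
[3.1.1.2] false OR false = false
[3.1.1.3] true AND true = true
[3.1.1] true AND false AND true = false
[3.1] NOT false = true
[3] NOT true = false
[4.1] false OR false = false
[4.2.2] exactly-one(false, true) = true
[4.2] false → true (antecedent false ⇒ implication holds) = true
[4] false AND true = false
[root] true OR false OR false OR false = true
Overall: true → approved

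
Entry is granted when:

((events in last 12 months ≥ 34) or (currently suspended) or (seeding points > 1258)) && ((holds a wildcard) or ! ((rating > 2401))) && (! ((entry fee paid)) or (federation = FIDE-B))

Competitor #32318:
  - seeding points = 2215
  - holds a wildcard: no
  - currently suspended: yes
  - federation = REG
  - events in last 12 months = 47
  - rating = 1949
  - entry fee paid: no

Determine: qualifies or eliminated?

Atomic conditions:
  events in last 12 months ≥ 34: 47 ≥ 34 is true
  currently suspended: yes → true
  seeding points > 1258: 2215 > 1258 is true
  holds a wildcard: no → false
  rating > 2401: 1949 > 2401 is false
  entry fee paid: no → false
  federation = FIDE-B: REG == FIDE-B is false
Combine:
[1] true OR true OR true = true
[2.2] NOT false = true
[2] false OR true = true
[3.1] NOT false = true
[3] true OR false = true
[root] true AND true AND true = true
Overall: true → qualifies

Qualifies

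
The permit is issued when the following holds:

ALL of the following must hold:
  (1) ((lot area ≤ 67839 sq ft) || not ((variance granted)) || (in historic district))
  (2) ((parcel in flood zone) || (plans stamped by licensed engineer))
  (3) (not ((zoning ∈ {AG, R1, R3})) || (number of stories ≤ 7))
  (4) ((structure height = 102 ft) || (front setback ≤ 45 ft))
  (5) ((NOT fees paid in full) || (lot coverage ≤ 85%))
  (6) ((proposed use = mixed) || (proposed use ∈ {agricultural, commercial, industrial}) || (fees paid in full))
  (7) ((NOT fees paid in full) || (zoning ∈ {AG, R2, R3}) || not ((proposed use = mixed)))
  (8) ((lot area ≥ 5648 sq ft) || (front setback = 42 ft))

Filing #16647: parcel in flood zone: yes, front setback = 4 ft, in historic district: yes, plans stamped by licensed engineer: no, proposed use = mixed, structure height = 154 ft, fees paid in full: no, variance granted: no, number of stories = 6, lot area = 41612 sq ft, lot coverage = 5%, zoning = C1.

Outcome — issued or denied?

Atomic conditions:
  lot area ≤ 67839 sq ft: 41612 ≤ 67839 is true
  variance granted: no → false
  in historic district: yes → true
  parcel in flood zone: yes → true
  plans stamped by licensed engineer: no → false
  zoning ∈ {AG, R1, R3}: C1 is not in the set → false
  number of stories ≤ 7: 6 ≤ 7 is true
  structure height = 102 ft: 154 == 102 is false
  front setback ≤ 45 ft: 4 ≤ 45 is true
  NOT fees paid in full: no → true
  lot coverage ≤ 85%: 5 ≤ 85 is true
  proposed use = mixed: mixed == mixed is true
  proposed use ∈ {agricultural, commercial, industrial}: mixed is not in the set → false
  fees paid in full: no → false
  zoning ∈ {AG, R2, R3}: C1 is not in the set → false
  lot area ≥ 5648 sq ft: 41612 ≥ 5648 is true
  front setback = 42 ft: 4 == 42 is false
Combine:
[1.2] NOT false = true
[1] true OR true OR true = true
[2] true OR false = true
[3.1] NOT false = true
[3] true OR true = true
[4] false OR true = true
[5] true OR true = true
[6] true OR false OR false = true
[7.3] NOT true = false
[7] true OR false OR false = true
[8] true OR false = true
[root] true AND true AND true AND true AND true AND true AND true AND true = true
Overall: true → issued

Issued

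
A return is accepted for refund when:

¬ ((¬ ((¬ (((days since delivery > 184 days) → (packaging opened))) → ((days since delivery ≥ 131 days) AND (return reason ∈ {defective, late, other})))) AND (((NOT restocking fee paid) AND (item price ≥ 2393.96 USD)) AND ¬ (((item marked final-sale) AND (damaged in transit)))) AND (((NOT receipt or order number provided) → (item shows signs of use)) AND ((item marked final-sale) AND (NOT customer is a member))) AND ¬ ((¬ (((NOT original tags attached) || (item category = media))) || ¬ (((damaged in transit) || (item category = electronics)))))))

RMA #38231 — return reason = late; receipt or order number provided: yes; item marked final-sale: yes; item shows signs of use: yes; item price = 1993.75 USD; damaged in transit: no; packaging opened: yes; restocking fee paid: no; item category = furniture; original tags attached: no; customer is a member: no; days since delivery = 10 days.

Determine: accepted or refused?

Atomic conditions:
  days since delivery > 184 days: 10 > 184 is false
  packaging opened: yes → true
  days since delivery ≥ 131 days: 10 ≥ 131 is false
  return reason ∈ {defective, late, other}: late is in the set → true
  NOT restocking fee paid: no → true
  item price ≥ 2393.96 USD: 1993.75 ≥ 2393.96 is false
  item marked final-sale: yes → true
  damaged in transit: no → false
  NOT receipt or order number provided: yes → false
  item shows signs of use: yes → true
  NOT customer is a member: no → true
  NOT original tags attached: no → true
  item category = media: furniture == media is false
  item category = electronics: furniture == electronics is false
Combine:
[1.1.1.1.1] false → true (antecedent false ⇒ implication holds) = true
[1.1.1.1] NOT true = false
[1.1.1.2] false AND true = false
[1.1.1] false → false (antecedent false ⇒ implication holds) = true
[1.1] NOT true = false
[1.2.1] true AND false = false
[1.2.2.1] true AND false = false
[1.2.2] NOT false = true
[1.2] false AND true = false
[1.3.1] false → true (antecedent false ⇒ implication holds) = true
[1.3.2] true AND true = true
[1.3] true AND true = true
[1.4.1.1.1] true OR false = true
[1.4.1.1] NOT true = false
[1.4.1.2.1] false OR false = false
[1.4.1.2] NOT false = true
[1.4.1] false OR true = true
[1.4] NOT true = false
[1] false AND false AND true AND false = false
[root] NOT false = true
Overall: true → accepted

Accepted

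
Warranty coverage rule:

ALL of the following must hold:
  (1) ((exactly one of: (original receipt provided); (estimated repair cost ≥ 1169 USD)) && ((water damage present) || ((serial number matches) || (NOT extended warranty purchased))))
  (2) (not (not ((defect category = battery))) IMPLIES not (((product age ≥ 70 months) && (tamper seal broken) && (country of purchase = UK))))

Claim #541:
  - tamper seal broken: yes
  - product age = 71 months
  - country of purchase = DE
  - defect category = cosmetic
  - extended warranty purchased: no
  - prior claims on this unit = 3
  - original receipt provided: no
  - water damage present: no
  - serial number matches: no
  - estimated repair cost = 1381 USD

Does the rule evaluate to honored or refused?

Atomic conditions:
  original receipt provided: no → false
  estimated repair cost ≥ 1169 USD: 1381 ≥ 1169 is true
  water damage present: no → false
  serial number matches: no → false
  NOT extended warranty purchased: no → true
  defect category = battery: cosmetic == battery is false
  product age ≥ 70 months: 71 ≥ 70 is true
  tamper seal broken: yes → true
  country of purchase = UK: DE == UK is false
Combine:
[1.1] exactly-one(false, true) = true
[1.2.2] false OR true = true
[1.2] false OR true = true
[1] true AND true = true
[2.1.1] NOT false = true
[2.1] NOT true = false
[2.2.1] true AND true AND false = false
[2.2] NOT false = true
[2] false → true (antecedent false ⇒ implication holds) = true
[root] true AND true = true
Overall: true → honored

Honored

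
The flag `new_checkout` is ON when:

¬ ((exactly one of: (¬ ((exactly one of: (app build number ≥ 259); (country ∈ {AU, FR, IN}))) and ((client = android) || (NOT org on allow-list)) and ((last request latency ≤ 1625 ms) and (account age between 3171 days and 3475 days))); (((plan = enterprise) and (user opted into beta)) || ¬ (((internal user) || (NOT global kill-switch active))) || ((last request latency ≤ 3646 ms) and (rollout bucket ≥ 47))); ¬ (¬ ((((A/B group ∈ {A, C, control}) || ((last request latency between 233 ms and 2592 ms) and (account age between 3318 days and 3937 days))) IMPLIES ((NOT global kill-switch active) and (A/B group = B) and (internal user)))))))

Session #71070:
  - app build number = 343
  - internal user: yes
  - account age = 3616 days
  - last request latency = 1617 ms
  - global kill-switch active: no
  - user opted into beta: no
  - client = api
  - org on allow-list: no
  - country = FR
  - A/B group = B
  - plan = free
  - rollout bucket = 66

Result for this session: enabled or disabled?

Enabled

Atomic conditions:
  app build number ≥ 259: 343 ≥ 259 is true
  country ∈ {AU, FR, IN}: FR is in the set → true
  client = android: api == android is false
  NOT org on allow-list: no → true
  last request latency ≤ 1625 ms: 1617 ≤ 1625 is true
  account age between 3171 days and 3475 days: 3616 in [3171, 3475] is false
  plan = enterprise: free == enterprise is false
  user opted into beta: no → false
  internal user: yes → true
  NOT global kill-switch active: no → true
  last request latency ≤ 3646 ms: 1617 ≤ 3646 is true
  rollout bucket ≥ 47: 66 ≥ 47 is true
  A/B group ∈ {A, C, control}: B is not in the set → false
  last request latency between 233 ms and 2592 ms: 1617 in [233, 2592] is true
  account age between 3318 days and 3937 days: 3616 in [3318, 3937] is true
  A/B group = B: B == B is true
Combine:
[1.1.1.1] exactly-one(true, true) = false
[1.1.1] NOT false = true
[1.1.2] false OR true = true
[1.1.3] true AND false = false
[1.1] true AND true AND false = false
[1.2.1] false AND false = false
[1.2.2.1] true OR true = true
[1.2.2] NOT true = false
[1.2.3] true AND true = true
[1.2] false OR false OR true = true
[1.3.1.1.1.2] true AND true = true
[1.3.1.1.1] false OR true = true
[1.3.1.1.2] true AND true AND true = true
[1.3.1.1] true → true = true
[1.3.1] NOT true = false
[1.3] NOT false = true
[1] exactly-one(false, true, true) = false
[root] NOT false = true
Overall: true → enabled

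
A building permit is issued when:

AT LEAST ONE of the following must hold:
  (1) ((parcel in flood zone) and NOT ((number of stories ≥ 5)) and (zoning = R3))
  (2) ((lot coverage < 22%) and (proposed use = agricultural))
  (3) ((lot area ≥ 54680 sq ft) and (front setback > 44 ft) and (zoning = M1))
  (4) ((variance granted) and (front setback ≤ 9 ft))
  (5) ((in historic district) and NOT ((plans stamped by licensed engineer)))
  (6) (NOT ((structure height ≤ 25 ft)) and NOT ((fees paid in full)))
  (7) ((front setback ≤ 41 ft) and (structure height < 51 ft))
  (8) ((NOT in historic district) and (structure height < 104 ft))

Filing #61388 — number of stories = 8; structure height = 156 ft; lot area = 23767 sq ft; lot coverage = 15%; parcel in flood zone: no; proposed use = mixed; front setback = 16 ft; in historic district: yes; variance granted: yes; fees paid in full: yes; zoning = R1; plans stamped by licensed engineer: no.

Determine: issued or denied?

Atomic conditions:
  parcel in flood zone: no → false
  number of stories ≥ 5: 8 ≥ 5 is true
  zoning = R3: R1 == R3 is false
  lot coverage < 22%: 15 < 22 is true
  proposed use = agricultural: mixed == agricultural is false
  lot area ≥ 54680 sq ft: 23767 ≥ 54680 is false
  front setback > 44 ft: 16 > 44 is false
  zoning = M1: R1 == M1 is false
  variance granted: yes → true
  front setback ≤ 9 ft: 16 ≤ 9 is false
  in historic district: yes → true
  plans stamped by licensed engineer: no → false
  structure height ≤ 25 ft: 156 ≤ 25 is false
  fees paid in full: yes → true
  front setback ≤ 41 ft: 16 ≤ 41 is true
  structure height < 51 ft: 156 < 51 is false
  NOT in historic district: yes → false
  structure height < 104 ft: 156 < 104 is false
Combine:
[1.2] NOT true = false
[1] false AND false AND false = false
[2] true AND false = false
[3] false AND false AND false = false
[4] true AND false = false
[5.2] NOT false = true
[5] true AND true = true
[6.1] NOT false = true
[6.2] NOT true = false
[6] true AND false = false
[7] true AND false = false
[8] false AND false = false
[root] false OR false OR false OR false OR true OR false OR false OR false = true
Overall: true → issued

Issued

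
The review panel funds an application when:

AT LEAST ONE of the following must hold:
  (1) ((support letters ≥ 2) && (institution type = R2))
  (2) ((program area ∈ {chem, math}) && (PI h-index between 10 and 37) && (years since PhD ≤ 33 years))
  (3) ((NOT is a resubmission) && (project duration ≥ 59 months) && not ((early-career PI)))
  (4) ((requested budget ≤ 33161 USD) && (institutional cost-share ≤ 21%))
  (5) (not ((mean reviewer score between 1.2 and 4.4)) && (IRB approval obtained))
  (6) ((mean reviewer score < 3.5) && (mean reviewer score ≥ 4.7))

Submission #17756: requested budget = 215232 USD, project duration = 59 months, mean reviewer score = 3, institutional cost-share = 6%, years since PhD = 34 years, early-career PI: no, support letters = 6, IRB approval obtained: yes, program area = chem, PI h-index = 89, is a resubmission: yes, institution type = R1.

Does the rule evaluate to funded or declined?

Atomic conditions:
  support letters ≥ 2: 6 ≥ 2 is true
  institution type = R2: R1 == R2 is false
  program area ∈ {chem, math}: chem is in the set → true
  PI h-index between 10 and 37: 89 in [10, 37] is false
  years since PhD ≤ 33 years: 34 ≤ 33 is false
  NOT is a resubmission: yes → false
  project duration ≥ 59 months: 59 ≥ 59 is true
  early-career PI: no → false
  requested budget ≤ 33161 USD: 215232 ≤ 33161 is false
  institutional cost-share ≤ 21%: 6 ≤ 21 is true
  mean reviewer score between 1.2 and 4.4: 3 in [1.2, 4.4] is true
  IRB approval obtained: yes → true
  mean reviewer score < 3.5: 3 < 3.5 is true
  mean reviewer score ≥ 4.7: 3 ≥ 4.7 is false
Combine:
[1] true AND false = false
[2] true AND false AND false = false
[3.3] NOT false = true
[3] false AND true AND true = false
[4] false AND true = false
[5.1] NOT true = false
[5] false AND true = false
[6] true AND false = false
[root] false OR false OR false OR false OR false OR false = false
Overall: false → declined

Declined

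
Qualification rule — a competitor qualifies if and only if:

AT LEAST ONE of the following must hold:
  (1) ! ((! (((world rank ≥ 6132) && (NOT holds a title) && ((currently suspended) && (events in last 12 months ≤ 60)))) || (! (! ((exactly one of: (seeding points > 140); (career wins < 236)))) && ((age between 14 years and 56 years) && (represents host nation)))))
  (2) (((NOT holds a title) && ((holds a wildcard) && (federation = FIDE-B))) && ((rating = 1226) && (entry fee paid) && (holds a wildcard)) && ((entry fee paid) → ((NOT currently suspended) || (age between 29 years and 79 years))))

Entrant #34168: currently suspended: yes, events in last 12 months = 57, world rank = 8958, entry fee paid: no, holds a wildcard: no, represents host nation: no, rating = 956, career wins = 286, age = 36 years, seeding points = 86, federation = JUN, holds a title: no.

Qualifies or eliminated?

Qualifies

Atomic conditions:
  world rank ≥ 6132: 8958 ≥ 6132 is true
  NOT holds a title: no → true
  currently suspended: yes → true
  events in last 12 months ≤ 60: 57 ≤ 60 is true
  seeding points > 140: 86 > 140 is false
  career wins < 236: 286 < 236 is false
  age between 14 years and 56 years: 36 in [14, 56] is true
  represents host nation: no → false
  holds a wildcard: no → false
  federation = FIDE-B: JUN == FIDE-B is false
  rating = 1226: 956 == 1226 is false
  entry fee paid: no → false
  NOT currently suspended: yes → false
  age between 29 years and 79 years: 36 in [29, 79] is true
Combine:
[1.1.1.1.3] true AND true = true
[1.1.1.1] true AND true AND true = true
[1.1.1] NOT true = false
[1.1.2.1.1.1] exactly-one(false, false) = false
[1.1.2.1.1] NOT false = true
[1.1.2.1] NOT true = false
[1.1.2.2] true AND false = false
[1.1.2] false AND false = false
[1.1] false OR false = false
[1] NOT false = true
[2.1.2] false AND false = false
[2.1] true AND false = false
[2.2] false AND false AND false = false
[2.3.2] false OR true = true
[2.3] false → true (antecedent false ⇒ implication holds) = true
[2] false AND false AND true = false
[root] true OR false = true
Overall: true → qualifies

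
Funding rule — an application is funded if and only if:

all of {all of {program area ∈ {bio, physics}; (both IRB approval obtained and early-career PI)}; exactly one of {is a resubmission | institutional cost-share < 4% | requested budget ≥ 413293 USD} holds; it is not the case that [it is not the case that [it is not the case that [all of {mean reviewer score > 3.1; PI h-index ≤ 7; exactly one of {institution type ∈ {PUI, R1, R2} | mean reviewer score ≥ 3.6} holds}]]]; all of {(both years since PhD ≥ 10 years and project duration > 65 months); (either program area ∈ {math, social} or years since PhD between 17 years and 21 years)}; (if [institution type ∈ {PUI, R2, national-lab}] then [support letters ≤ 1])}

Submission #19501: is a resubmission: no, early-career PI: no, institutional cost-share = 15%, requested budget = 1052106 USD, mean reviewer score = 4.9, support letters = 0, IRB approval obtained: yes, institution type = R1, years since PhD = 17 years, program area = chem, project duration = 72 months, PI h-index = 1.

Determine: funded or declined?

Atomic conditions:
  program area ∈ {bio, physics}: chem is not in the set → false
  IRB approval obtained: yes → true
  early-career PI: no → false
  is a resubmission: no → false
  institutional cost-share < 4%: 15 < 4 is false
  requested budget ≥ 413293 USD: 1052106 ≥ 413293 is true
  mean reviewer score > 3.1: 4.9 > 3.1 is true
  PI h-index ≤ 7: 1 ≤ 7 is true
  institution type ∈ {PUI, R1, R2}: R1 is in the set → true
  mean reviewer score ≥ 3.6: 4.9 ≥ 3.6 is true
  years since PhD ≥ 10 years: 17 ≥ 10 is true
  project duration > 65 months: 72 > 65 is true
  program area ∈ {math, social}: chem is not in the set → false
  years since PhD between 17 years and 21 years: 17 in [17, 21] is true
  institution type ∈ {PUI, R2, national-lab}: R1 is not in the set → false
  support letters ≤ 1: 0 ≤ 1 is true
Combine:
[1.2] true AND false = false
[1] false AND false = false
[2] exactly-one(false, false, true) = true
[3.1.1.1.3] exactly-one(true, true) = false
[3.1.1.1] true AND true AND false = false
[3.1.1] NOT false = true
[3.1] NOT true = false
[3] NOT false = true
[4.1] true AND true = true
[4.2] false OR true = true
[4] true AND true = true
[5] false → true (antecedent false ⇒ implication holds) = true
[root] false AND true AND true AND true AND true = false
Overall: false → declined

Declined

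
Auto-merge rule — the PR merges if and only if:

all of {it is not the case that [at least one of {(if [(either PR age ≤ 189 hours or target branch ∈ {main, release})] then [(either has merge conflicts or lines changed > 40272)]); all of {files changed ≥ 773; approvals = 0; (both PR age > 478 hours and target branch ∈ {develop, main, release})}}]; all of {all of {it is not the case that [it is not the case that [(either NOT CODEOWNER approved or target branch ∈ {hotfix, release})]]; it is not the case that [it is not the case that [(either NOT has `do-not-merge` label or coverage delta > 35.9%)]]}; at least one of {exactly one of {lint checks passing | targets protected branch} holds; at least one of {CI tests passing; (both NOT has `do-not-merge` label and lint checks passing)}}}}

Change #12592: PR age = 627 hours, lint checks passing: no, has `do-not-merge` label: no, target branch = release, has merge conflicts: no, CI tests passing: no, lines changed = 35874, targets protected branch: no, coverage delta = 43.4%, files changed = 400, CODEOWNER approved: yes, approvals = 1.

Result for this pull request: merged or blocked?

Atomic conditions:
  PR age ≤ 189 hours: 627 ≤ 189 is false
  target branch ∈ {main, release}: release is in the set → true
  has merge conflicts: no → false
  lines changed > 40272: 35874 > 40272 is false
  files changed ≥ 773: 400 ≥ 773 is false
  approvals = 0: 1 == 0 is false
  PR age > 478 hours: 627 > 478 is true
  target branch ∈ {develop, main, release}: release is in the set → true
  NOT CODEOWNER approved: yes → false
  target branch ∈ {hotfix, release}: release is in the set → true
  NOT has `do-not-merge` label: no → true
  coverage delta > 35.9%: 43.4 > 35.9 is true
  lint checks passing: no → false
  targets protected branch: no → false
  CI tests passing: no → false
Combine:
[1.1.1.1] false OR true = true
[1.1.1.2] false OR false = false
[1.1.1] true → false = false
[1.1.2.3] true AND true = true
[1.1.2] false AND false AND true = false
[1.1] false OR false = false
[1] NOT false = true
[2.1.1.1.1] false OR true = true
[2.1.1.1] NOT true = false
[2.1.1] NOT false = true
[2.1.2.1.1] true OR true = true
[2.1.2.1] NOT true = false
[2.1.2] NOT false = true
[2.1] true AND true = true
[2.2.1] exactly-one(false, false) = false
[2.2.2.2] true AND false = false
[2.2.2] false OR false = false
[2.2] false OR false = false
[2] true AND false = false
[root] true AND false = false
Overall: false → blocked

Blocked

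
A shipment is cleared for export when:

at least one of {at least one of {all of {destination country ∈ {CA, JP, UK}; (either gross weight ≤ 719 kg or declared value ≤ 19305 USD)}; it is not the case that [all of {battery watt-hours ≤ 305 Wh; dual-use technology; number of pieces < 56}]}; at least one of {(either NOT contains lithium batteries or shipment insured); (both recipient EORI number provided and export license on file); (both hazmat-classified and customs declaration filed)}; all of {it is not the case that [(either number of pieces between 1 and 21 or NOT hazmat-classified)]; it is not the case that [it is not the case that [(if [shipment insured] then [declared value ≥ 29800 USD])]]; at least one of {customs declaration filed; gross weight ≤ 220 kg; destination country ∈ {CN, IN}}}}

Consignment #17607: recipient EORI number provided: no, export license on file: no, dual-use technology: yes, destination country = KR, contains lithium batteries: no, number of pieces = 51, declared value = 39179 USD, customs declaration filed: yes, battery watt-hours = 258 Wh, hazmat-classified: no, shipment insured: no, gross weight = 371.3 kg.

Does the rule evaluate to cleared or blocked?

Atomic conditions:
  destination country ∈ {CA, JP, UK}: KR is not in the set → false
  gross weight ≤ 719 kg: 371.3 ≤ 719 is true
  declared value ≤ 19305 USD: 39179 ≤ 19305 is false
  battery watt-hours ≤ 305 Wh: 258 ≤ 305 is true
  dual-use technology: yes → true
  number of pieces < 56: 51 < 56 is true
  NOT contains lithium batteries: no → true
  shipment insured: no → false
  recipient EORI number provided: no → false
  export license on file: no → false
  hazmat-classified: no → false
  customs declaration filed: yes → true
  number of pieces between 1 and 21: 51 in [1, 21] is false
  NOT hazmat-classified: no → true
  declared value ≥ 29800 USD: 39179 ≥ 29800 is true
  gross weight ≤ 220 kg: 371.3 ≤ 220 is false
  destination country ∈ {CN, IN}: KR is not in the set → false
Combine:
[1.1.2] true OR false = true
[1.1] false AND true = false
[1.2.1] true AND true AND true = true
[1.2] NOT true = false
[1] false OR false = false
[2.1] true OR false = true
[2.2] false AND false = false
[2.3] false AND true = false
[2] true OR false OR false = true
[3.1.1] false OR true = true
[3.1] NOT true = false
[3.2.1.1] false → true (antecedent false ⇒ implication holds) = true
[3.2.1] NOT true = false
[3.2] NOT false = true
[3.3] true OR false OR false = true
[3] false AND true AND true = false
[root] false OR true OR false = true
Overall: true → cleared

Cleared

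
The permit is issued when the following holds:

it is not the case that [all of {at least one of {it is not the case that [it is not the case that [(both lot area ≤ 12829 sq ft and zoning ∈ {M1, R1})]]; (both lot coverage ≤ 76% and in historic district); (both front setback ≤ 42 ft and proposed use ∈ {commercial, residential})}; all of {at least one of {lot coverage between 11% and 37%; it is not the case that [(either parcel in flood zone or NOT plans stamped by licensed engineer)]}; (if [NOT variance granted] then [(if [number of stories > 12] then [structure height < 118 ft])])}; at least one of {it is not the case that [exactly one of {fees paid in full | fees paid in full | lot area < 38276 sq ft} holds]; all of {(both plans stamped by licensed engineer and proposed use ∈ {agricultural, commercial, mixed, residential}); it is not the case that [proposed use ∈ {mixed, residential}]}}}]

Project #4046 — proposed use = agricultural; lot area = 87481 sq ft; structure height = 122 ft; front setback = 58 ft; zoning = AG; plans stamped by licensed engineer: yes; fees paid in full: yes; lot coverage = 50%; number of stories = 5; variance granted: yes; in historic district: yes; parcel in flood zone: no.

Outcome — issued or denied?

Denied

Atomic conditions:
  lot area ≤ 12829 sq ft: 87481 ≤ 12829 is false
  zoning ∈ {M1, R1}: AG is not in the set → false
  lot coverage ≤ 76%: 50 ≤ 76 is true
  in historic district: yes → true
  front setback ≤ 42 ft: 58 ≤ 42 is false
  proposed use ∈ {commercial, residential}: agricultural is not in the set → false
  lot coverage between 11% and 37%: 50 in [11, 37] is false
  parcel in flood zone: no → false
  NOT plans stamped by licensed engineer: yes → false
  NOT variance granted: yes → false
  number of stories > 12: 5 > 12 is false
  structure height < 118 ft: 122 < 118 is false
  fees paid in full: yes → true
  lot area < 38276 sq ft: 87481 < 38276 is false
  plans stamped by licensed engineer: yes → true
  proposed use ∈ {agricultural, commercial, mixed, residential}: agricultural is in the set → true
  proposed use ∈ {mixed, residential}: agricultural is not in the set → false
Combine:
[1.1.1.1.1] false AND false = false
[1.1.1.1] NOT false = true
[1.1.1] NOT true = false
[1.1.2] true AND true = true
[1.1.3] false AND false = false
[1.1] false OR true OR false = true
[1.2.1.2.1] false OR false = false
[1.2.1.2] NOT false = true
[1.2.1] false OR true = true
[1.2.2.2] false → false (antecedent false ⇒ implication holds) = true
[1.2.2] false → true (antecedent false ⇒ implication holds) = true
[1.2] true AND true = true
[1.3.1.1] exactly-one(true, true, false) = false
[1.3.1] NOT false = true
[1.3.2.1] true AND true = true
[1.3.2.2] NOT false = true
[1.3.2] true AND true = true
[1.3] true OR true = true
[1] true AND true AND true = true
[root] NOT true = false
Overall: false → denied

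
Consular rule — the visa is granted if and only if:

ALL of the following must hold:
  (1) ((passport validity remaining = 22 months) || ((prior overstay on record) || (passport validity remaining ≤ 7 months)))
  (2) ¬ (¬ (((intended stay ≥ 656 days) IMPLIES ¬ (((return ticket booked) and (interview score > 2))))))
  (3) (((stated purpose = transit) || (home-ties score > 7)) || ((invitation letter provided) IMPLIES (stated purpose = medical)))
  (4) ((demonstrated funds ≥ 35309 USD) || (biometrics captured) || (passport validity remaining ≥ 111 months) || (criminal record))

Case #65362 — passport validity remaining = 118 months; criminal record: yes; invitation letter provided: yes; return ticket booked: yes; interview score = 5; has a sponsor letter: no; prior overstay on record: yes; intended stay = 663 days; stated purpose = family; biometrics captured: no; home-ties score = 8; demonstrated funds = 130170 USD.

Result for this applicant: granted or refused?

Refused

Atomic conditions:
  passport validity remaining = 22 months: 118 == 22 is false
  prior overstay on record: yes → true
  passport validity remaining ≤ 7 months: 118 ≤ 7 is false
  intended stay ≥ 656 days: 663 ≥ 656 is true
  return ticket booked: yes → true
  interview score > 2: 5 > 2 is true
  stated purpose = transit: family == transit is false
  home-ties score > 7: 8 > 7 is true
  invitation letter provided: yes → true
  stated purpose = medical: family == medical is false
  demonstrated funds ≥ 35309 USD: 130170 ≥ 35309 is true
  biometrics captured: no → false
  passport validity remaining ≥ 111 months: 118 ≥ 111 is true
  criminal record: yes → true
Combine:
[1.2] true OR false = true
[1] false OR true = true
[2.1.1.2.1] true AND true = true
[2.1.1.2] NOT true = false
[2.1.1] true → false = false
[2.1] NOT false = true
[2] NOT true = false
[3.1] false OR true = true
[3.2] true → false = false
[3] true OR false = true
[4] true OR false OR true OR true = true
[root] true AND false AND true AND true = false
Overall: false → refused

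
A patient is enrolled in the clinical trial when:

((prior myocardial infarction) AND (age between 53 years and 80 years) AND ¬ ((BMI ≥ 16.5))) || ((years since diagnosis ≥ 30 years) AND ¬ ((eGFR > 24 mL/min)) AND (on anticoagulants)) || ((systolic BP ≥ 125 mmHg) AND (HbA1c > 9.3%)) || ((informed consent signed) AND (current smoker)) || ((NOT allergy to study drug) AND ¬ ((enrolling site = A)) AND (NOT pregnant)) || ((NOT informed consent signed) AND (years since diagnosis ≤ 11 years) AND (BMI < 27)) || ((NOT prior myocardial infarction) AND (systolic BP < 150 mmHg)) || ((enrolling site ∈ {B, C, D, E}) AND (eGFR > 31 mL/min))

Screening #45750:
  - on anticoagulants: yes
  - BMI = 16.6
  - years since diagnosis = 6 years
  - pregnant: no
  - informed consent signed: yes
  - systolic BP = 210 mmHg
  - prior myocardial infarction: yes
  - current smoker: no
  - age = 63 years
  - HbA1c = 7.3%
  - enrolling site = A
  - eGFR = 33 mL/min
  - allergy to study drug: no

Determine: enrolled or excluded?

Atomic conditions:
  prior myocardial infarction: yes → true
  age between 53 years and 80 years: 63 in [53, 80] is true
  BMI ≥ 16.5: 16.6 ≥ 16.5 is true
  years since diagnosis ≥ 30 years: 6 ≥ 30 is false
  eGFR > 24 mL/min: 33 > 24 is true
  on anticoagulants: yes → true
  systolic BP ≥ 125 mmHg: 210 ≥ 125 is true
  HbA1c > 9.3%: 7.3 > 9.3 is false
  informed consent signed: yes → true
  current smoker: no → false
  NOT allergy to study drug: no → true
  enrolling site = A: A == A is true
  NOT pregnant: no → true
  NOT informed consent signed: yes → false
  years since diagnosis ≤ 11 years: 6 ≤ 11 is true
  BMI < 27: 16.6 < 27 is true
  NOT prior myocardial infarction: yes → false
  systolic BP < 150 mmHg: 210 < 150 is false
  enrolling site ∈ {B, C, D, E}: A is not in the set → false
  eGFR > 31 mL/min: 33 > 31 is true
Combine:
[1.3] NOT true = false
[1] true AND true AND false = false
[2.2] NOT true = false
[2] false AND false AND true = false
[3] true AND false = false
[4] true AND false = false
[5.2] NOT true = false
[5] true AND false AND true = false
[6] false AND true AND true = false
[7] false AND false = false
[8] false AND true = false
[root] false OR false OR false OR false OR false OR false OR false OR false = false
Overall: false → excluded

Excluded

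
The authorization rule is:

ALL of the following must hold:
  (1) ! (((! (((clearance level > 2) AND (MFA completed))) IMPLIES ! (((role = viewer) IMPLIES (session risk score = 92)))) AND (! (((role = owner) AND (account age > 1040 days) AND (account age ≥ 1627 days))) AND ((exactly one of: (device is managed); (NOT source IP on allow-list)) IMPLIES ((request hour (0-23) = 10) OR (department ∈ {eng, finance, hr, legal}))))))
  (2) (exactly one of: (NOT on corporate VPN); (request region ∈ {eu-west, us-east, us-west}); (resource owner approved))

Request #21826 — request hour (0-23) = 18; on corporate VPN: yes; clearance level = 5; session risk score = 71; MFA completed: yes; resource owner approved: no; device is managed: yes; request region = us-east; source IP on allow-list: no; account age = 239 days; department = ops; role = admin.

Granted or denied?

Atomic conditions:
  clearance level > 2: 5 > 2 is true
  MFA completed: yes → true
  role = viewer: admin == viewer is false
  session risk score = 92: 71 == 92 is false
  role = owner: admin == owner is false
  account age > 1040 days: 239 > 1040 is false
  account age ≥ 1627 days: 239 ≥ 1627 is false
  device is managed: yes → true
  NOT source IP on allow-list: no → true
  request hour (0-23) = 10: 18 == 10 is false
  department ∈ {eng, finance, hr, legal}: ops is not in the set → false
  NOT on corporate VPN: yes → false
  request region ∈ {eu-west, us-east, us-west}: us-east is in the set → true
  resource owner approved: no → false
Combine:
[1.1.1.1.1] true AND true = true
[1.1.1.1] NOT true = false
[1.1.1.2.1] false → false (antecedent false ⇒ implication holds) = true
[1.1.1.2] NOT true = false
[1.1.1] false → false (antecedent false ⇒ implication holds) = true
[1.1.2.1.1] false AND false AND false = false
[1.1.2.1] NOT false = true
[1.1.2.2.1] exactly-one(true, true) = false
[1.1.2.2.2] false OR false = false
[1.1.2.2] false → false (antecedent false ⇒ implication holds) = true
[1.1.2] true AND true = true
[1.1] true AND true = true
[1] NOT true = false
[2] exactly-one(false, true, false) = true
[root] false AND true = false
Overall: false → denied

Denied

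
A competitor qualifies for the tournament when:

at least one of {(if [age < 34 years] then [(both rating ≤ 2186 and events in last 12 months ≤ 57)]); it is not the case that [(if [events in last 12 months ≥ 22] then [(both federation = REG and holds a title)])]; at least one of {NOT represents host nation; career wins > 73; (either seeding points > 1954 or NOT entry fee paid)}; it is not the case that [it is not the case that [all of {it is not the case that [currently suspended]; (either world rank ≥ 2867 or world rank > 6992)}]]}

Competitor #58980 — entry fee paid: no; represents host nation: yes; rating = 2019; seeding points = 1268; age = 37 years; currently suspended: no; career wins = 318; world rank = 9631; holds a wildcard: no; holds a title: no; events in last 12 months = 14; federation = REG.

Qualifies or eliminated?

Qualifies

Atomic conditions:
  age < 34 years: 37 < 34 is false
  rating ≤ 2186: 2019 ≤ 2186 is true
  events in last 12 months ≤ 57: 14 ≤ 57 is true
  events in last 12 months ≥ 22: 14 ≥ 22 is false
  federation = REG: REG == REG is true
  holds a title: no → false
  NOT represents host nation: yes → false
  career wins > 73: 318 > 73 is true
  seeding points > 1954: 1268 > 1954 is false
  NOT entry fee paid: no → true
  currently suspended: no → false
  world rank ≥ 2867: 9631 ≥ 2867 is true
  world rank > 6992: 9631 > 6992 is true
Combine:
[1.2] true AND true = true
[1] false → true (antecedent false ⇒ implication holds) = true
[2.1.2] true AND false = false
[2.1] false → false (antecedent false ⇒ implication holds) = true
[2] NOT true = false
[3.3] false OR true = true
[3] false OR true OR true = true
[4.1.1.1] NOT false = true
[4.1.1.2] true OR true = true
[4.1.1] true AND true = true
[4.1] NOT true = false
[4] NOT false = true
[root] true OR false OR true OR true = true
Overall: true → qualifies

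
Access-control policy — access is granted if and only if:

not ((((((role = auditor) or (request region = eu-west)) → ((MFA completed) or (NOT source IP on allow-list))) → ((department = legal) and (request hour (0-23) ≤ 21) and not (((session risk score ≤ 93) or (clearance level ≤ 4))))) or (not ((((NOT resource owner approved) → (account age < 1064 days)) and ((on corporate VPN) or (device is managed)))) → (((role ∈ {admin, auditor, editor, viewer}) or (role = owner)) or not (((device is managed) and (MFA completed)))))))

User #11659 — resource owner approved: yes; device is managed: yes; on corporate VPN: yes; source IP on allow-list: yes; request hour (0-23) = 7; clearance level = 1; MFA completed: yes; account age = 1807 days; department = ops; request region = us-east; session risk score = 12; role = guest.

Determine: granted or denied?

Atomic conditions:
  role = auditor: guest == auditor is false
  request region = eu-west: us-east == eu-west is false
  MFA completed: yes → true
  NOT source IP on allow-list: yes → false
  department = legal: ops == legal is false
  request hour (0-23) ≤ 21: 7 ≤ 21 is true
  session risk score ≤ 93: 12 ≤ 93 is true
  clearance level ≤ 4: 1 ≤ 4 is true
  NOT resource owner approved: yes → false
  account age < 1064 days: 1807 < 1064 is false
  on corporate VPN: yes → true
  device is managed: yes → true
  role ∈ {admin, auditor, editor, viewer}: guest is not in the set → false
  role = owner: guest == owner is false
Combine:
[1.1.1.1] false OR false = false
[1.1.1.2] true OR false = true
[1.1.1] false → true (antecedent false ⇒ implication holds) = true
[1.1.2.3.1] true OR true = true
[1.1.2.3] NOT true = false
[1.1.2] false AND true AND false = false
[1.1] true → false = false
[1.2.1.1.1] false → false (antecedent false ⇒ implication holds) = true
[1.2.1.1.2] true OR true = true
[1.2.1.1] true AND true = true
[1.2.1] NOT true = false
[1.2.2.1] false OR false = false
[1.2.2.2.1] true AND true = true
[1.2.2.2] NOT true = false
[1.2.2] false OR false = false
[1.2] false → false (antecedent false ⇒ implication holds) = true
[1] false OR true = true
[root] NOT true = false
Overall: false → denied

Denied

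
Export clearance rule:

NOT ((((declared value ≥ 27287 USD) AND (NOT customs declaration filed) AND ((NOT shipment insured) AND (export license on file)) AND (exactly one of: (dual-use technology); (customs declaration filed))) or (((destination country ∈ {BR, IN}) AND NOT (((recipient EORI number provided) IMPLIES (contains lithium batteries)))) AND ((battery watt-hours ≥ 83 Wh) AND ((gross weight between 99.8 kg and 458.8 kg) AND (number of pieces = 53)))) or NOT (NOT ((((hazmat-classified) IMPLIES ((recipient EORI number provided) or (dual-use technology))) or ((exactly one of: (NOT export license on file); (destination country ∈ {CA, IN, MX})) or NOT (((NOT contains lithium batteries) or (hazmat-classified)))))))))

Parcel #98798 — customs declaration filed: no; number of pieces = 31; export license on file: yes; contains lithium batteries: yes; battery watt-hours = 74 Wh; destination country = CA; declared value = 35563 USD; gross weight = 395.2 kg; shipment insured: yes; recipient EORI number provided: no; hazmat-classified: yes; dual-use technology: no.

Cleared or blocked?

Atomic conditions:
  declared value ≥ 27287 USD: 35563 ≥ 27287 is true
  NOT customs declaration filed: no → true
  NOT shipment insured: yes → false
  export license on file: yes → true
  dual-use technology: no → false
  customs declaration filed: no → false
  destination country ∈ {BR, IN}: CA is not in the set → false
  recipient EORI number provided: no → false
  contains lithium batteries: yes → true
  battery watt-hours ≥ 83 Wh: 74 ≥ 83 is false
  gross weight between 99.8 kg and 458.8 kg: 395.2 in [99.8, 458.8] is true
  number of pieces = 53: 31 == 53 is false
  hazmat-classified: yes → true
  NOT export license on file: yes → false
  destination country ∈ {CA, IN, MX}: CA is in the set → true
  NOT contains lithium batteries: yes → false
Combine:
[1.1.3] false AND true = false
[1.1.4] exactly-one(false, false) = false
[1.1] true AND true AND false AND false = false
[1.2.1.2.1] false → true (antecedent false ⇒ implication holds) = true
[1.2.1.2] NOT true = false
[1.2.1] false AND false = false
[1.2.2.2] true AND false = false
[1.2.2] false AND false = false
[1.2] false AND false = false
[1.3.1.1.1.2] false OR false = false
[1.3.1.1.1] true → false = false
[1.3.1.1.2.1] exactly-one(false, true) = true
[1.3.1.1.2.2.1] false OR true = true
[1.3.1.1.2.2] NOT true = false
[1.3.1.1.2] true OR false = true
[1.3.1.1] false OR true = true
[1.3.1] NOT true = false
[1.3] NOT false = true
[1] false OR false OR true = true
[root] NOT true = false
Overall: false → blocked

Blocked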